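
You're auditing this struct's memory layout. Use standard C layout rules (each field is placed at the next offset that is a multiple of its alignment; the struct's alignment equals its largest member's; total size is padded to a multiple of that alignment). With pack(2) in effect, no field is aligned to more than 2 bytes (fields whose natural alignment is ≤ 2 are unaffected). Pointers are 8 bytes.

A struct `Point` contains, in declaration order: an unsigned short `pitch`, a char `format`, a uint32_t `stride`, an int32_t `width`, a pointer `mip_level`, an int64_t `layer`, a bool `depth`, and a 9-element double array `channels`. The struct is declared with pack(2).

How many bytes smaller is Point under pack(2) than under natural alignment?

10

natural layout:
  @0: pitch [2B, align 2] → 2
  @2: format [1B, align 1] → 3
  +1 pad (align 4)
  @4: stride [4B, align 4] → 8
  @8: width [4B, align 4] → 12
  +4 pad (align 8)
  @16: mip_level [8B, align 8] → 24
  @24: layer [8B, align 8] → 32
  @32: depth [1B, align 1] → 33
  +7 pad (align 8)
  @40: channels [72B, align 8] → 112
  size 112, align 8
packed(2) layout:
  @0: pitch [2B, align 2] → 2
  @2: format [1B, align 1] → 3
  +1 pad (align 2)
  @4: stride [4B, align 2] → 8
  @8: width [4B, align 2] → 12
  @12: mip_level [8B, align 2] → 20
  @20: layer [8B, align 2] → 28
  @28: depth [1B, align 1] → 29
  +1 pad (align 2)
  @30: channels [72B, align 2] → 102
  size 102, align 2
112 − 102 = 10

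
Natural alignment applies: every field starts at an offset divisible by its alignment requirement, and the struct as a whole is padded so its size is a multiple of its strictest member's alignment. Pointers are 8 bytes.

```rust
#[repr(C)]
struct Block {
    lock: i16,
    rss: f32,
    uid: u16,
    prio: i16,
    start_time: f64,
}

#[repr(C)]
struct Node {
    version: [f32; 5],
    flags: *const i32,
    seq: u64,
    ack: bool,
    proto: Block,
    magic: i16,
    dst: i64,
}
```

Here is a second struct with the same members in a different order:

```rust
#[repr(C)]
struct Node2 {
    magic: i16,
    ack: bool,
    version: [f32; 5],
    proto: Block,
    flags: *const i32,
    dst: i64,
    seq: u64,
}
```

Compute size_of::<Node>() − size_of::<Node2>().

16

Block: 0..2  lock  (2B, 2-aligned); 2..4  -- padding (2B); 4..8  rss  (4B, 4-aligned); 8..10  uid  (2B, 2-aligned); 10..12  prio  (2B, 2-aligned); 12..16  -- padding (4B); 16..24  start_time  (8B, 8-aligned); sizeof = 24, alignof = 8
0..20  version  (20B, 4-aligned)
20..24  -- padding (4B)
24..32  flags  (8B, 8-aligned)
32..40  seq  (8B, 8-aligned)
40..41  ack  (1B, 1-aligned)
41..48  -- padding (7B)
48..72  proto  (24B, 8-aligned)
72..74  magic  (2B, 2-aligned)
74..80  -- padding (6B)
80..88  dst  (8B, 8-aligned)
sizeof = 88, alignof = 8
— Node2 —
0..2  magic  (2B, 2-aligned)
2..3  ack  (1B, 1-aligned)
3..4  -- padding (1B)
4..24  version  (20B, 4-aligned)
24..48  proto  (24B, 8-aligned)
48..56  flags  (8B, 8-aligned)
56..64  dst  (8B, 8-aligned)
64..72  seq  (8B, 8-aligned)
sizeof = 72, alignof = 8
88 − 72 = 16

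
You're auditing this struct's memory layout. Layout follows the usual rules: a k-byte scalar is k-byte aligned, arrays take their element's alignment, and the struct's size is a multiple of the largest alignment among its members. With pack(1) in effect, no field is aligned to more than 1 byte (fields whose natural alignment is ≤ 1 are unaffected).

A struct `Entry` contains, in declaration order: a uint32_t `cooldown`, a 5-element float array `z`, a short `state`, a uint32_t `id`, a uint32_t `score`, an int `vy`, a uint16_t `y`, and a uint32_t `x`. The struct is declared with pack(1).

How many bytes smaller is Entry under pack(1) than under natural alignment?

natural layout:
  @0: cooldown [4B, align 4] → 4
  @4: z [20B, align 4] → 24
  @24: state [2B, align 2] → 26
  +2 pad (align 4)
  @28: id [4B, align 4] → 32
  @32: score [4B, align 4] → 36
  @36: vy [4B, align 4] → 40
  @40: y [2B, align 2] → 42
  +2 pad (align 4)
  @44: x [4B, align 4] → 48
  size 48, align 4
packed(1) layout:
  @0: cooldown [4B, align 1] → 4
  @4: z [20B, align 1] → 24
  @24: state [2B, align 1] → 26
  @26: id [4B, align 1] → 30
  @30: score [4B, align 1] → 34
  @34: vy [4B, align 1] → 38
  @38: y [2B, align 1] → 40
  @40: x [4B, align 1] → 44
  size 44, align 1
48 − 44 = 4

4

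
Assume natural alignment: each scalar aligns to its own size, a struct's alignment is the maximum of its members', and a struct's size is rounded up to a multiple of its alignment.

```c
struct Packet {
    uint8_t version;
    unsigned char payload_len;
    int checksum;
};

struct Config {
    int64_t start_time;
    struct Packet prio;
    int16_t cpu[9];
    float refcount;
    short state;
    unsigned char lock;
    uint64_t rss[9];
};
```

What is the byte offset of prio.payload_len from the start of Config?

9

Packet: @0: version [1B, align 1] → 1; @1: payload_len [1B, align 1] → 2; +2 pad (align 4); @4: checksum [4B, align 4] → 8; size 8, align 4
@0: start_time [8B, align 8] → 8
@8: prio [8B, align 4] → 16
within Packet: payload_len at 1
8 + 1 = 9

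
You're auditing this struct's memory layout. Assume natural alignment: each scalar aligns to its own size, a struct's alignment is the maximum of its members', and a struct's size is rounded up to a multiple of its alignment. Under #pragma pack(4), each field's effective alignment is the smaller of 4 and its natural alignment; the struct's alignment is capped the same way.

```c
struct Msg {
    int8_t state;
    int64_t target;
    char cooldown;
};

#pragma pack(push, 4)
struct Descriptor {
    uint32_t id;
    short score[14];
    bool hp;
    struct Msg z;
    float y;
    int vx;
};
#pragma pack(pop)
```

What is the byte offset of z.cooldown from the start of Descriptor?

Msg: 0..1  state  (1B, 1-aligned); 1..8  -- padding (7B); 8..16  target  (8B, 8-aligned); 16..17  cooldown  (1B, 1-aligned); 17..24  -- tail padding (7B); sizeof = 24, alignof = 8
0..4  id  (4B, 4-aligned)
4..32  score  (28B, 2-aligned)
32..33  hp  (1B, 1-aligned)
33..36  -- padding (3B)
36..60  z  (24B, 4-aligned)
within Msg: cooldown at 16
36 + 16 = 52

52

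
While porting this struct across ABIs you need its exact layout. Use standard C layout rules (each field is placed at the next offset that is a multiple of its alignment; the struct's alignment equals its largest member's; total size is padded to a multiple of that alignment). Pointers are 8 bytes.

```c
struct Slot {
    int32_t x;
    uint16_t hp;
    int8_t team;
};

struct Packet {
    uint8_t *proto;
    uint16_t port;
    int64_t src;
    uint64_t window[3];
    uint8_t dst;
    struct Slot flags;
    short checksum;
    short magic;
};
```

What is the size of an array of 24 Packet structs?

Slot: x at 0 (size 4, align 4) → ends 4; hp at 4 (size 2, align 2) → ends 6; team at 6 (size 1, align 1) → ends 7; tail pad 1 to reach multiple of 4; total 8 bytes, alignment 4
proto at 0 (size 8, align 8) → ends 8
port at 8 (size 2, align 2) → ends 10
pad 6 to align 8 for src
src at 16 (size 8, align 8) → ends 24
window at 24 (size 24, align 8) → ends 48
dst at 48 (size 1, align 1) → ends 49
pad 3 to align 4 for flags
flags at 52 (size 8, align 4) → ends 60
checksum at 60 (size 2, align 2) → ends 62
magic at 62 (size 2, align 2) → ends 64
total 64 bytes, alignment 8
array of 24: 24 × 64 = 1536

1536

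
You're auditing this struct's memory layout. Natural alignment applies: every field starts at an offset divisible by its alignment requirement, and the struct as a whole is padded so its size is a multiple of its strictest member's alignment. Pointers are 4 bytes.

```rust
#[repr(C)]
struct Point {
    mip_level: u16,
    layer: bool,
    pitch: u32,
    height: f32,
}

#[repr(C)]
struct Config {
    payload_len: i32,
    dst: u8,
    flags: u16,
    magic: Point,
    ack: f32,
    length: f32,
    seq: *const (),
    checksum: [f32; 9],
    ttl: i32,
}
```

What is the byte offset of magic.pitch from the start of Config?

12

Point: 0..2  mip_level  (2B, 2-aligned); 2..3  layer  (1B, 1-aligned); 3..4  -- padding (1B); 4..8  pitch  (4B, 4-aligned); 8..12  height  (4B, 4-aligned); sizeof = 12, alignof = 4
0..4  payload_len  (4B, 4-aligned)
4..5  dst  (1B, 1-aligned)
5..6  -- padding (1B)
6..8  flags  (2B, 2-aligned)
8..20  magic  (12B, 4-aligned)
within Point: pitch at 4
8 + 4 = 12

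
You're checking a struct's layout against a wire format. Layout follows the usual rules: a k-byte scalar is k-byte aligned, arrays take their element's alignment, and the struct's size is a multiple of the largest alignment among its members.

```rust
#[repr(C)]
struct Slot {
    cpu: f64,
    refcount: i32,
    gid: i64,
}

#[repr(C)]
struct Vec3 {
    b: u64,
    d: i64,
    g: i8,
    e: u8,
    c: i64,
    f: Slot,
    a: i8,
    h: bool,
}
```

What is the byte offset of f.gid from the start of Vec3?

48

Slot: @0: cpu [8B, align 8] → 8; @8: refcount [4B, align 4] → 12; +4 pad (align 8); @16: gid [8B, align 8] → 24; size 24, align 8
@0: b [8B, align 8] → 8
@8: d [8B, align 8] → 16
@16: g [1B, align 1] → 17
@17: e [1B, align 1] → 18
+6 pad (align 8)
@24: c [8B, align 8] → 32
@32: f [24B, align 8] → 56
within Slot: gid at 16
32 + 16 = 48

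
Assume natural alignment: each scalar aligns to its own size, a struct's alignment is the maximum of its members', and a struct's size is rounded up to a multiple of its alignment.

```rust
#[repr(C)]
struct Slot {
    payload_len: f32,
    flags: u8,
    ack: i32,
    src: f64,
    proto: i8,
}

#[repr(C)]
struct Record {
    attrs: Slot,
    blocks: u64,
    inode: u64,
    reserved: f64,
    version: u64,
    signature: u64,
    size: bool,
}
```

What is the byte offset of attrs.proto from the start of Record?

24

Slot: 0..4  payload_len  (4B, 4-aligned); 4..5  flags  (1B, 1-aligned); 5..8  -- padding (3B); 8..12  ack  (4B, 4-aligned); 12..16  -- padding (4B); 16..24  src  (8B, 8-aligned); 24..25  proto  (1B, 1-aligned); 25..32  -- tail padding (7B); sizeof = 32, alignof = 8
0..32  attrs  (32B, 8-aligned)
within Slot: proto at 24
0 + 24 = 24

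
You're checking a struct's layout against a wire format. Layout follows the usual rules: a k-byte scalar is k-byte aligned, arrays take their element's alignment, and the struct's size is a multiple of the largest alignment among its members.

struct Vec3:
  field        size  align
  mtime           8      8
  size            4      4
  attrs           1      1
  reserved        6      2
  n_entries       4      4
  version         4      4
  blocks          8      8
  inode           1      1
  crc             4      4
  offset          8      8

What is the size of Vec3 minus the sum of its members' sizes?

0..8  mtime  (8B, 8-aligned)
8..12  size  (4B, 4-aligned)
12..13  attrs  (1B, 1-aligned)
13..14  -- padding (1B)
14..20  reserved  (6B, 2-aligned)
20..24  n_entries  (4B, 4-aligned)
24..28  version  (4B, 4-aligned)
28..32  -- padding (4B)
32..40  blocks  (8B, 8-aligned)
40..41  inode  (1B, 1-aligned)
41..44  -- padding (3B)
44..48  crc  (4B, 4-aligned)
48..56  offset  (8B, 8-aligned)
sizeof = 56, alignof = 8
data bytes 48, size 56 → padding 8

8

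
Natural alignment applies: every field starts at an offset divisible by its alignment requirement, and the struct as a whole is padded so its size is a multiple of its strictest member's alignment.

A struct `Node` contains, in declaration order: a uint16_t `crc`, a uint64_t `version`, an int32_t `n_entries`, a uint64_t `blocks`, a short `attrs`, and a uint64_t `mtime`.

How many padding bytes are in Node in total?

@0: crc [2B, align 2] → 2
+6 pad (align 8)
@8: version [8B, align 8] → 16
@16: n_entries [4B, align 4] → 20
+4 pad (align 8)
@24: blocks [8B, align 8] → 32
@32: attrs [2B, align 2] → 34
+6 pad (align 8)
@40: mtime [8B, align 8] → 48
size 48, align 8
data bytes 32, size 48 → padding 16

16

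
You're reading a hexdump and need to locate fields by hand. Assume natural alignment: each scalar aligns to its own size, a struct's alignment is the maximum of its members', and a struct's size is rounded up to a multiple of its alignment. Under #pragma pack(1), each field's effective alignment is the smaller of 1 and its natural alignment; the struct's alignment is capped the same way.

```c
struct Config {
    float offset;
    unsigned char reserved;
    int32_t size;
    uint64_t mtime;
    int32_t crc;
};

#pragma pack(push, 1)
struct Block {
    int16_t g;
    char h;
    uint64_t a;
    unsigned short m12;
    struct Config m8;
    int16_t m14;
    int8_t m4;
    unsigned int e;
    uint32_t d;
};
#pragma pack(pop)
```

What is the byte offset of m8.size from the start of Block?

Config: offset at 0 (size 4, align 4) → ends 4; reserved at 4 (size 1, align 1) → ends 5; pad 3 to align 4 for size; size at 8 (size 4, align 4) → ends 12; pad 4 to align 8 for mtime; mtime at 16 (size 8, align 8) → ends 24; crc at 24 (size 4, align 4) → ends 28; tail pad 4 to reach multiple of 8; total 32 bytes, alignment 8
g at 0 (size 2, align 1) → ends 2
h at 2 (size 1, align 1) → ends 3
a at 3 (size 8, align 1) → ends 11
m12 at 11 (size 2, align 1) → ends 13
m8 at 13 (size 32, align 1) → ends 45
within Config: size at 8
13 + 8 = 21

21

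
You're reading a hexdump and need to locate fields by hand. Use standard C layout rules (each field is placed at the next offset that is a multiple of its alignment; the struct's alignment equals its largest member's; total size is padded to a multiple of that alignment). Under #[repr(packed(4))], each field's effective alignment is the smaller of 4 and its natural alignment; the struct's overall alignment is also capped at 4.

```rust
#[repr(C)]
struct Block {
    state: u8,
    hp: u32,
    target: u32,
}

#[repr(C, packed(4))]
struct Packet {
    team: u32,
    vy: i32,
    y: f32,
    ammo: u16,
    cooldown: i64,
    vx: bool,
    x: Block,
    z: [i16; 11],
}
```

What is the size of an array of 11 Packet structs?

704

Block: 0..1  state  (1B, 1-aligned); 1..4  -- padding (3B); 4..8  hp  (4B, 4-aligned); 8..12  target  (4B, 4-aligned); sizeof = 12, alignof = 4
0..4  team  (4B, 4-aligned)
4..8  vy  (4B, 4-aligned)
8..12  y  (4B, 4-aligned)
12..14  ammo  (2B, 2-aligned)
14..16  -- padding (2B)
16..24  cooldown  (8B, 4-aligned)
24..25  vx  (1B, 1-aligned)
25..28  -- padding (3B)
28..40  x  (12B, 4-aligned)
40..62  z  (22B, 2-aligned)
62..64  -- tail padding (2B)
sizeof = 64, alignof = 4
array of 11: 11 × 64 = 704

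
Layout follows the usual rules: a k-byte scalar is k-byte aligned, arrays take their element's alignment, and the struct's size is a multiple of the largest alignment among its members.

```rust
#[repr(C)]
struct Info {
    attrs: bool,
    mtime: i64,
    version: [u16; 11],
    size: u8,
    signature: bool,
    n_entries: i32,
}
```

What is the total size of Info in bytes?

@0: attrs [1B, align 1] → 1
+7 pad (align 8)
@8: mtime [8B, align 8] → 16
@16: version [22B, align 2] → 38
@38: size [1B, align 1] → 39
@39: signature [1B, align 1] → 40
@40: n_entries [4B, align 4] → 44
+4 tail pad (align 8)
size 48, align 8

48 bytes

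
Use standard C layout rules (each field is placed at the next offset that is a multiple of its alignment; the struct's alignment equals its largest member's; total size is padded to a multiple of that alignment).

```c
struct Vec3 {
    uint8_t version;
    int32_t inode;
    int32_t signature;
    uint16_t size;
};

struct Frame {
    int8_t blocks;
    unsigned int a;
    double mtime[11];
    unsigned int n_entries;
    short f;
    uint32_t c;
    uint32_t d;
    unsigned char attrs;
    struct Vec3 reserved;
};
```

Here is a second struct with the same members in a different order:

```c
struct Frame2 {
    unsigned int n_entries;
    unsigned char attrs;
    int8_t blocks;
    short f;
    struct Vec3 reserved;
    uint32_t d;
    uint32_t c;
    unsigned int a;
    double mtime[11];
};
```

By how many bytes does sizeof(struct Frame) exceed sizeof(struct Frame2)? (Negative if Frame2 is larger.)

8

Vec3: version at 0 (size 1, align 1) → ends 1; pad 3 to align 4 for inode; inode at 4 (size 4, align 4) → ends 8; signature at 8 (size 4, align 4) → ends 12; size at 12 (size 2, align 2) → ends 14; tail pad 2 to reach multiple of 4; total 16 bytes, alignment 4
blocks at 0 (size 1, align 1) → ends 1
pad 3 to align 4 for a
a at 4 (size 4, align 4) → ends 8
mtime at 8 (size 88, align 8) → ends 96
n_entries at 96 (size 4, align 4) → ends 100
f at 100 (size 2, align 2) → ends 102
pad 2 to align 4 for c
c at 104 (size 4, align 4) → ends 108
d at 108 (size 4, align 4) → ends 112
attrs at 112 (size 1, align 1) → ends 113
pad 3 to align 4 for reserved
reserved at 116 (size 16, align 4) → ends 132
tail pad 4 to reach multiple of 8
total 136 bytes, alignment 8
— Frame2 —
n_entries at 0 (size 4, align 4) → ends 4
attrs at 4 (size 1, align 1) → ends 5
blocks at 5 (size 1, align 1) → ends 6
f at 6 (size 2, align 2) → ends 8
reserved at 8 (size 16, align 4) → ends 24
d at 24 (size 4, align 4) → ends 28
c at 28 (size 4, align 4) → ends 32
a at 32 (size 4, align 4) → ends 36
pad 4 to align 8 for mtime
mtime at 40 (size 88, align 8) → ends 128
total 128 bytes, alignment 8
136 − 128 = 8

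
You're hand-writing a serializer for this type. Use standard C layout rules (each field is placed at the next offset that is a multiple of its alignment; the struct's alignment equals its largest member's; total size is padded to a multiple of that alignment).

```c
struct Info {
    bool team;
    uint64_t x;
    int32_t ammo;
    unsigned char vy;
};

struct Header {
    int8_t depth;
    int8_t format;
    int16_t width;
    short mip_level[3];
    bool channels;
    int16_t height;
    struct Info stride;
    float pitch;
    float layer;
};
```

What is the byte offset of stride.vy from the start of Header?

Info: team at 0 (size 1, align 1) → ends 1; pad 7 to align 8 for x; x at 8 (size 8, align 8) → ends 16; ammo at 16 (size 4, align 4) → ends 20; vy at 20 (size 1, align 1) → ends 21; tail pad 3 to reach multiple of 8; total 24 bytes, alignment 8
depth at 0 (size 1, align 1) → ends 1
format at 1 (size 1, align 1) → ends 2
width at 2 (size 2, align 2) → ends 4
mip_level at 4 (size 6, align 2) → ends 10
channels at 10 (size 1, align 1) → ends 11
pad 1 to align 2 for height
height at 12 (size 2, align 2) → ends 14
pad 2 to align 8 for stride
stride at 16 (size 24, align 8) → ends 40
within Info: vy at 20
16 + 20 = 36

36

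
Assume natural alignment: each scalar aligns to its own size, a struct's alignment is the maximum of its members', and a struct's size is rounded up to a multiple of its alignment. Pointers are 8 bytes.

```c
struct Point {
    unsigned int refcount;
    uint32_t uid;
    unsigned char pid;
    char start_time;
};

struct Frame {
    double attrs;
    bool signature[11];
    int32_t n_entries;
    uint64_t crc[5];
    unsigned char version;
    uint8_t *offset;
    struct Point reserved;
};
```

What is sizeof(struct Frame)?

96 bytes

Point: refcount at 0 (size 4, align 4) → ends 4; uid at 4 (size 4, align 4) → ends 8; pid at 8 (size 1, align 1) → ends 9; start_time at 9 (size 1, align 1) → ends 10; tail pad 2 to reach multiple of 4; total 12 bytes, alignment 4
attrs at 0 (size 8, align 8) → ends 8
signature at 8 (size 11, align 1) → ends 19
pad 1 to align 4 for n_entries
n_entries at 20 (size 4, align 4) → ends 24
crc at 24 (size 40, align 8) → ends 64
version at 64 (size 1, align 1) → ends 65
pad 7 to align 8 for offset
offset at 72 (size 8, align 8) → ends 80
reserved at 80 (size 12, align 4) → ends 92
tail pad 4 to reach multiple of 8
total 96 bytes, alignment 8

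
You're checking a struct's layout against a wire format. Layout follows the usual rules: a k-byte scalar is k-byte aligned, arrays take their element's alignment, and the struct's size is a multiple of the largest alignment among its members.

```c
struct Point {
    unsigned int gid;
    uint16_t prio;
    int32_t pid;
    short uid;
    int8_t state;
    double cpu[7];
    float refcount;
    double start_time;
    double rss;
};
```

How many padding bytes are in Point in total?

@0: gid [4B, align 4] → 4
@4: prio [2B, align 2] → 6
+2 pad (align 4)
@8: pid [4B, align 4] → 12
@12: uid [2B, align 2] → 14
@14: state [1B, align 1] → 15
+1 pad (align 8)
@16: cpu [56B, align 8] → 72
@72: refcount [4B, align 4] → 76
+4 pad (align 8)
@80: start_time [8B, align 8] → 88
@88: rss [8B, align 8] → 96
size 96, align 8
data bytes 89, size 96 → padding 7

7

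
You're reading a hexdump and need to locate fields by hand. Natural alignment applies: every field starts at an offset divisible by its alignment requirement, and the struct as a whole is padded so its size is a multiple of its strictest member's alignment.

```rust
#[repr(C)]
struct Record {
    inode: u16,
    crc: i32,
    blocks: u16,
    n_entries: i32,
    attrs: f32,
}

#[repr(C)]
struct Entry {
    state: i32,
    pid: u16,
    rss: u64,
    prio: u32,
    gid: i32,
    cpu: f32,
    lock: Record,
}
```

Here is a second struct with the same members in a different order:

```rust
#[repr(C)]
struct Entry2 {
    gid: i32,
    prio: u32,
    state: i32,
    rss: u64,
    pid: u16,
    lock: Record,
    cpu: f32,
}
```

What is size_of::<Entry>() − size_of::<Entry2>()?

Record: 0..2  inode  (2B, 2-aligned); 2..4  -- padding (2B); 4..8  crc  (4B, 4-aligned); 8..10  blocks  (2B, 2-aligned); 10..12  -- padding (2B); 12..16  n_entries  (4B, 4-aligned); 16..20  attrs  (4B, 4-aligned); sizeof = 20, alignof = 4
0..4  state  (4B, 4-aligned)
4..6  pid  (2B, 2-aligned)
6..8  -- padding (2B)
8..16  rss  (8B, 8-aligned)
16..20  prio  (4B, 4-aligned)
20..24  gid  (4B, 4-aligned)
24..28  cpu  (4B, 4-aligned)
28..48  lock  (20B, 4-aligned)
sizeof = 48, alignof = 8
— Entry2 —
0..4  gid  (4B, 4-aligned)
4..8  prio  (4B, 4-aligned)
8..12  state  (4B, 4-aligned)
12..16  -- padding (4B)
16..24  rss  (8B, 8-aligned)
24..26  pid  (2B, 2-aligned)
26..28  -- padding (2B)
28..48  lock  (20B, 4-aligned)
48..52  cpu  (4B, 4-aligned)
52..56  -- tail padding (4B)
sizeof = 56, alignof = 8
48 − 56 = -8

-8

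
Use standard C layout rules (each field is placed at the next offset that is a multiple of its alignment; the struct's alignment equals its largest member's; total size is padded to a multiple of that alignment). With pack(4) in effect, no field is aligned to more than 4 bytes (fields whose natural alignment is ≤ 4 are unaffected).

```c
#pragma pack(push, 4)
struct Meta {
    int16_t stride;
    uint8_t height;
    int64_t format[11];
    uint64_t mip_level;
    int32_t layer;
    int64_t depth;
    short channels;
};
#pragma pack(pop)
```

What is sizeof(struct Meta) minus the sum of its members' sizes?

3

0..2  stride  (2B, 2-aligned)
2..3  height  (1B, 1-aligned)
3..4  -- padding (1B)
4..92  format  (88B, 4-aligned)
92..100  mip_level  (8B, 4-aligned)
100..104  layer  (4B, 4-aligned)
104..112  depth  (8B, 4-aligned)
112..114  channels  (2B, 2-aligned)
114..116  -- tail padding (2B)
sizeof = 116, alignof = 4
data bytes 113, size 116 → padding 3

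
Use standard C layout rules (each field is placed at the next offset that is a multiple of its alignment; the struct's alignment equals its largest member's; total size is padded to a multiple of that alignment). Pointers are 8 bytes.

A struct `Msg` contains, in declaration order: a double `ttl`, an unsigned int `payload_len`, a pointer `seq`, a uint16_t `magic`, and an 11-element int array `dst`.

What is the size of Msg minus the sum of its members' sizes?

6

ttl at 0 (size 8, align 8) → ends 8
payload_len at 8 (size 4, align 4) → ends 12
pad 4 to align 8 for seq
seq at 16 (size 8, align 8) → ends 24
magic at 24 (size 2, align 2) → ends 26
pad 2 to align 4 for dst
dst at 28 (size 44, align 4) → ends 72
total 72 bytes, alignment 8
data bytes 66, size 72 → padding 6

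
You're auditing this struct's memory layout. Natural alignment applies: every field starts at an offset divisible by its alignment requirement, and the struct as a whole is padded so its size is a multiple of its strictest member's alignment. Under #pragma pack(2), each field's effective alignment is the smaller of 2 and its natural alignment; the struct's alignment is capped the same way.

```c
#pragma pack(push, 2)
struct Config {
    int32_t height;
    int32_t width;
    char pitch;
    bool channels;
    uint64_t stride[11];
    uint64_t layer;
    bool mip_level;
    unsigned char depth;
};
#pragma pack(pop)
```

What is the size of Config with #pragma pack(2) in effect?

108

0..4  height  (4B, 2-aligned)
4..8  width  (4B, 2-aligned)
8..9  pitch  (1B, 1-aligned)
9..10  channels  (1B, 1-aligned)
10..98  stride  (88B, 2-aligned)
98..106  layer  (8B, 2-aligned)
106..107  mip_level  (1B, 1-aligned)
107..108  depth  (1B, 1-aligned)
sizeof = 108, alignof = 2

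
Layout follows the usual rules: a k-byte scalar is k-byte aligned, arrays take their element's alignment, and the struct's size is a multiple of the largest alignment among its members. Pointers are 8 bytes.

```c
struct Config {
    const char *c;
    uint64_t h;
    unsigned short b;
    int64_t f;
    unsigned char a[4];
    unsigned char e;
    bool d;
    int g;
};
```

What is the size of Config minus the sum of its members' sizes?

12

0..8  c  (8B, 8-aligned)
8..16  h  (8B, 8-aligned)
16..18  b  (2B, 2-aligned)
18..24  -- padding (6B)
24..32  f  (8B, 8-aligned)
32..36  a  (4B, 1-aligned)
36..37  e  (1B, 1-aligned)
37..38  d  (1B, 1-aligned)
38..40  -- padding (2B)
40..44  g  (4B, 4-aligned)
44..48  -- tail padding (4B)
sizeof = 48, alignof = 8
data bytes 36, size 48 → padding 12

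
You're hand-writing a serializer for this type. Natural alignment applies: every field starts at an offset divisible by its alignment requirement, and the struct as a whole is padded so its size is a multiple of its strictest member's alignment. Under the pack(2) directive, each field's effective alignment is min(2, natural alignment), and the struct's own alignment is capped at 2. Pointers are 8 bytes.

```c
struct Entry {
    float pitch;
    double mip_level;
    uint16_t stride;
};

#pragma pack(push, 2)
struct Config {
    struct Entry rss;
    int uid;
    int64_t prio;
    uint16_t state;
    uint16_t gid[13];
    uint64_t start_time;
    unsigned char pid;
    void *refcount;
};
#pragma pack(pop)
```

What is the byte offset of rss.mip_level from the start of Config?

8

Entry: pitch at 0 (size 4, align 4) → ends 4; pad 4 to align 8 for mip_level; mip_level at 8 (size 8, align 8) → ends 16; stride at 16 (size 2, align 2) → ends 18; tail pad 6 to reach multiple of 8; total 24 bytes, alignment 8
rss at 0 (size 24, align 2) → ends 24
within Entry: mip_level at 8
0 + 8 = 8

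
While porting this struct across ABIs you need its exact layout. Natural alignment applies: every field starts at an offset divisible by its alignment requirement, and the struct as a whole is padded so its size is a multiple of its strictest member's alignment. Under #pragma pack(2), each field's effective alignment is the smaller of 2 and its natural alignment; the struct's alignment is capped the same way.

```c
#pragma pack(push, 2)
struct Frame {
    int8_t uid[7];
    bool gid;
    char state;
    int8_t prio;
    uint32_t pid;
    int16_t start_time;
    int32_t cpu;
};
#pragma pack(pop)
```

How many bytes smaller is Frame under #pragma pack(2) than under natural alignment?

natural layout:
  0..7  uid  (7B, 1-aligned)
  7..8  gid  (1B, 1-aligned)
  8..9  state  (1B, 1-aligned)
  9..10  prio  (1B, 1-aligned)
  10..12  -- padding (2B)
  12..16  pid  (4B, 4-aligned)
  16..18  start_time  (2B, 2-aligned)
  18..20  -- padding (2B)
  20..24  cpu  (4B, 4-aligned)
  sizeof = 24, alignof = 4
packed(2) layout:
  0..7  uid  (7B, 1-aligned)
  7..8  gid  (1B, 1-aligned)
  8..9  state  (1B, 1-aligned)
  9..10  prio  (1B, 1-aligned)
  10..14  pid  (4B, 2-aligned)
  14..16  start_time  (2B, 2-aligned)
  16..20  cpu  (4B, 2-aligned)
  sizeof = 20, alignof = 2
24 − 20 = 4

4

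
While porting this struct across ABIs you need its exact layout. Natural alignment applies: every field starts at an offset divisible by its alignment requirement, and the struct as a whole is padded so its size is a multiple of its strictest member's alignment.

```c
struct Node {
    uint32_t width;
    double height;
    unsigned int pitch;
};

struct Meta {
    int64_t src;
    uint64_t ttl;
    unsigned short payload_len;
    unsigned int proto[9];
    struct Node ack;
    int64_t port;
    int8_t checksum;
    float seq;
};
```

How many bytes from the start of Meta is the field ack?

Node: @0: width [4B, align 4] → 4; +4 pad (align 8); @8: height [8B, align 8] → 16; @16: pitch [4B, align 4] → 20; +4 tail pad (align 8); size 24, align 8
@0: src [8B, align 8] → 8
@8: ttl [8B, align 8] → 16
@16: payload_len [2B, align 2] → 18
+2 pad (align 4)
@20: proto [36B, align 4] → 56
@56: ack [24B, align 8] → 80

56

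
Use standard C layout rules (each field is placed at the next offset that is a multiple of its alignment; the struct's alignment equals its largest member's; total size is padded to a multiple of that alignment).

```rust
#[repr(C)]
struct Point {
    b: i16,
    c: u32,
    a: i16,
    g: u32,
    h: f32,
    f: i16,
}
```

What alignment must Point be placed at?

member alignments: b=2, c=4, a=2, g=4, h=4, f=2
max = 4

4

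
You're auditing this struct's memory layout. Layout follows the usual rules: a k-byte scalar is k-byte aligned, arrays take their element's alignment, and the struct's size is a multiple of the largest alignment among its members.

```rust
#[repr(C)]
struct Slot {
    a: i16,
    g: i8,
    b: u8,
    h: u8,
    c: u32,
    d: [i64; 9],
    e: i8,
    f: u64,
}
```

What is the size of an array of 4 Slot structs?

416

0..2  a  (2B, 2-aligned)
2..3  g  (1B, 1-aligned)
3..4  b  (1B, 1-aligned)
4..5  h  (1B, 1-aligned)
5..8  -- padding (3B)
8..12  c  (4B, 4-aligned)
12..16  -- padding (4B)
16..88  d  (72B, 8-aligned)
88..89  e  (1B, 1-aligned)
89..96  -- padding (7B)
96..104  f  (8B, 8-aligned)
sizeof = 104, alignof = 8
array of 4: 4 × 104 = 416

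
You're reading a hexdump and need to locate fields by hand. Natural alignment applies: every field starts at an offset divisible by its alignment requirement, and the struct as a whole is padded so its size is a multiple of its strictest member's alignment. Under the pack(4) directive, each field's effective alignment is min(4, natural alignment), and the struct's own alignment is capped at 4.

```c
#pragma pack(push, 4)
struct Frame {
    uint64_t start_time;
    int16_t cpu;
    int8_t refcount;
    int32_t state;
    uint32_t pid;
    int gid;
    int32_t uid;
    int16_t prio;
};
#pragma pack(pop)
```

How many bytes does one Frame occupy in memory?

start_time at 0 (size 8, align 4) → ends 8
cpu at 8 (size 2, align 2) → ends 10
refcount at 10 (size 1, align 1) → ends 11
pad 1 to align 4 for state
state at 12 (size 4, align 4) → ends 16
pid at 16 (size 4, align 4) → ends 20
gid at 20 (size 4, align 4) → ends 24
uid at 24 (size 4, align 4) → ends 28
prio at 28 (size 2, align 2) → ends 30
tail pad 2 to reach multiple of 4
total 32 bytes, alignment 4

32 bytes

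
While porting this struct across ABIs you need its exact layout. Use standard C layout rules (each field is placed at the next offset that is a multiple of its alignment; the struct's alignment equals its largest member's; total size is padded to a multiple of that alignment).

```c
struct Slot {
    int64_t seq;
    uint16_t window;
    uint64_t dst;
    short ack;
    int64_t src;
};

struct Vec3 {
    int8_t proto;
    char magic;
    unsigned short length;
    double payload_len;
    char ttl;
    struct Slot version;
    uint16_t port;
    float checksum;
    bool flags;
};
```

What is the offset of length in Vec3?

2

Slot: @0: seq [8B, align 8] → 8; @8: window [2B, align 2] → 10; +6 pad (align 8); @16: dst [8B, align 8] → 24; @24: ack [2B, align 2] → 26; +6 pad (align 8); @32: src [8B, align 8] → 40; size 40, align 8
@0: proto [1B, align 1] → 1
@1: magic [1B, align 1] → 2
@2: length [2B, align 2] → 4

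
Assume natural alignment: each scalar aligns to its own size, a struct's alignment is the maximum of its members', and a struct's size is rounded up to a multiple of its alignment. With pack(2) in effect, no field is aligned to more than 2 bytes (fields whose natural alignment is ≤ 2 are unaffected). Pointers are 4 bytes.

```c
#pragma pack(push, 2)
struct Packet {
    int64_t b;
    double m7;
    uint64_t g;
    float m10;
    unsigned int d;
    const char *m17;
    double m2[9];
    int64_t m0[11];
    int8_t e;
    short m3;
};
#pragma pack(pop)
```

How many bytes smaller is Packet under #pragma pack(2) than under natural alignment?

natural layout:
  0..8  b  (8B, 8-aligned)
  8..16  m7  (8B, 8-aligned)
  16..24  g  (8B, 8-aligned)
  24..28  m10  (4B, 4-aligned)
  28..32  d  (4B, 4-aligned)
  32..36  m17  (4B, 4-aligned)
  36..40  -- padding (4B)
  40..112  m2  (72B, 8-aligned)
  112..200  m0  (88B, 8-aligned)
  200..201  e  (1B, 1-aligned)
  201..202  -- padding (1B)
  202..204  m3  (2B, 2-aligned)
  204..208  -- tail padding (4B)
  sizeof = 208, alignof = 8
packed(2) layout:
  0..8  b  (8B, 2-aligned)
  8..16  m7  (8B, 2-aligned)
  16..24  g  (8B, 2-aligned)
  24..28  m10  (4B, 2-aligned)
  28..32  d  (4B, 2-aligned)
  32..36  m17  (4B, 2-aligned)
  36..108  m2  (72B, 2-aligned)
  108..196  m0  (88B, 2-aligned)
  196..197  e  (1B, 1-aligned)
  197..198  -- padding (1B)
  198..200  m3  (2B, 2-aligned)
  sizeof = 200, alignof = 2
208 − 200 = 8

8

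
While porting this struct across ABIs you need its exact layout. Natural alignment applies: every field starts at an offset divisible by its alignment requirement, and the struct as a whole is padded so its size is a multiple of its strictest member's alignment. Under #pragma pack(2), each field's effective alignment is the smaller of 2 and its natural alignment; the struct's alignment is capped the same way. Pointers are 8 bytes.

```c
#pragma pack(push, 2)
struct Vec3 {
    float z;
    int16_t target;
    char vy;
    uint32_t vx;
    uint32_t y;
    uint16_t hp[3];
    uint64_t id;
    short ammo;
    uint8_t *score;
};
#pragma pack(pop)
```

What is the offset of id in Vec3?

0..4  z  (4B, 2-aligned)
4..6  target  (2B, 2-aligned)
6..7  vy  (1B, 1-aligned)
7..8  -- padding (1B)
8..12  vx  (4B, 2-aligned)
12..16  y  (4B, 2-aligned)
16..22  hp  (6B, 2-aligned)
22..30  id  (8B, 2-aligned)

22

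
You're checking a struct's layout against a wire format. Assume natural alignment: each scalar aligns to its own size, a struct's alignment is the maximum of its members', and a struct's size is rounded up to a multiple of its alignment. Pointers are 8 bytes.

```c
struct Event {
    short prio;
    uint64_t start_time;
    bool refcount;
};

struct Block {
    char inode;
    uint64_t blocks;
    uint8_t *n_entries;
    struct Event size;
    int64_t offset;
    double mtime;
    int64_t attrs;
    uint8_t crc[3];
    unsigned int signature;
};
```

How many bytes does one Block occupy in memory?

80 bytes

Event: prio at 0 (size 2, align 2) → ends 2; pad 6 to align 8 for start_time; start_time at 8 (size 8, align 8) → ends 16; refcount at 16 (size 1, align 1) → ends 17; tail pad 7 to reach multiple of 8; total 24 bytes, alignment 8
inode at 0 (size 1, align 1) → ends 1
pad 7 to align 8 for blocks
blocks at 8 (size 8, align 8) → ends 16
n_entries at 16 (size 8, align 8) → ends 24
size at 24 (size 24, align 8) → ends 48
offset at 48 (size 8, align 8) → ends 56
mtime at 56 (size 8, align 8) → ends 64
attrs at 64 (size 8, align 8) → ends 72
crc at 72 (size 3, align 1) → ends 75
pad 1 to align 4 for signature
signature at 76 (size 4, align 4) → ends 80
total 80 bytes, alignment 8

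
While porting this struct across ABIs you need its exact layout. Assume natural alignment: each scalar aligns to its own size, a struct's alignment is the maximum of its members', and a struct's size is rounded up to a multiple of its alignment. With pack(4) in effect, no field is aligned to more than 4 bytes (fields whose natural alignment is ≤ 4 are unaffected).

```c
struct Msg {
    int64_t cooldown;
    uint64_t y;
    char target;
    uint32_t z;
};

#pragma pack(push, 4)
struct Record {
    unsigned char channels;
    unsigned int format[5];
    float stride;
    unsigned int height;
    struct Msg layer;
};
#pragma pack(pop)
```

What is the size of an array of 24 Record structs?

Msg: @0: cooldown [8B, align 8] → 8; @8: y [8B, align 8] → 16; @16: target [1B, align 1] → 17; +3 pad (align 4); @20: z [4B, align 4] → 24; size 24, align 8
@0: channels [1B, align 1] → 1
+3 pad (align 4)
@4: format [20B, align 4] → 24
@24: stride [4B, align 4] → 28
@28: height [4B, align 4] → 32
@32: layer [24B, align 4] → 56
size 56, align 4
array of 24: 24 × 56 = 1344

1344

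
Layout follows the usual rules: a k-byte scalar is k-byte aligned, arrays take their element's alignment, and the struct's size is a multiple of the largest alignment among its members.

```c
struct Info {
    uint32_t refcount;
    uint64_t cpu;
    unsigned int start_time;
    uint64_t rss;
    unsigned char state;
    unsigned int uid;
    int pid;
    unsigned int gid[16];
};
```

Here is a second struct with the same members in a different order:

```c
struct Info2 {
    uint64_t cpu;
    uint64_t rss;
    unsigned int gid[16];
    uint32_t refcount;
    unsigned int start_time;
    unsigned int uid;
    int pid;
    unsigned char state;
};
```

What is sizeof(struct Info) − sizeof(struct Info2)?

0..4  refcount  (4B, 4-aligned)
4..8  -- padding (4B)
8..16  cpu  (8B, 8-aligned)
16..20  start_time  (4B, 4-aligned)
20..24  -- padding (4B)
24..32  rss  (8B, 8-aligned)
32..33  state  (1B, 1-aligned)
33..36  -- padding (3B)
36..40  uid  (4B, 4-aligned)
40..44  pid  (4B, 4-aligned)
44..108  gid  (64B, 4-aligned)
108..112  -- tail padding (4B)
sizeof = 112, alignof = 8
— Info2 —
0..8  cpu  (8B, 8-aligned)
8..16  rss  (8B, 8-aligned)
16..80  gid  (64B, 4-aligned)
80..84  refcount  (4B, 4-aligned)
84..88  start_time  (4B, 4-aligned)
88..92  uid  (4B, 4-aligned)
92..96  pid  (4B, 4-aligned)
96..97  state  (1B, 1-aligned)
97..104  -- tail padding (7B)
sizeof = 104, alignof = 8
112 − 104 = 8

8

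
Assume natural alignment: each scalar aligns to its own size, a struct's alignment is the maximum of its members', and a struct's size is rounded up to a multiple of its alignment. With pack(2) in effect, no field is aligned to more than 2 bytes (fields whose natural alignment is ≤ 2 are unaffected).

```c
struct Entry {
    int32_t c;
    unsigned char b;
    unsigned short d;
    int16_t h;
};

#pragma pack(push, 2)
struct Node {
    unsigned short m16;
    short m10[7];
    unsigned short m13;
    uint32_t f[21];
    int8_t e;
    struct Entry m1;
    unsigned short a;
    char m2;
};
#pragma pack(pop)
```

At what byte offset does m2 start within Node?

118

Entry: 0..4  c  (4B, 4-aligned); 4..5  b  (1B, 1-aligned); 5..6  -- padding (1B); 6..8  d  (2B, 2-aligned); 8..10  h  (2B, 2-aligned); 10..12  -- tail padding (2B); sizeof = 12, alignof = 4
0..2  m16  (2B, 2-aligned)
2..16  m10  (14B, 2-aligned)
16..18  m13  (2B, 2-aligned)
18..102  f  (84B, 2-aligned)
102..103  e  (1B, 1-aligned)
103..104  -- padding (1B)
104..116  m1  (12B, 2-aligned)
116..118  a  (2B, 2-aligned)
118..119  m2  (1B, 1-aligned)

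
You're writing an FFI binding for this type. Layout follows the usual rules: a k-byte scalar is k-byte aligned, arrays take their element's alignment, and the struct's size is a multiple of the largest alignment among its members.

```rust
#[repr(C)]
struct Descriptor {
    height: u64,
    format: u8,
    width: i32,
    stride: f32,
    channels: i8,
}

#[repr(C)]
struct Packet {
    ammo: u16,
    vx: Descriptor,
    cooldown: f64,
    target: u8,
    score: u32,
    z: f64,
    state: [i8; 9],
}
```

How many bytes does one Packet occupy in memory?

Descriptor: 0..8  height  (8B, 8-aligned); 8..9  format  (1B, 1-aligned); 9..12  -- padding (3B); 12..16  width  (4B, 4-aligned); 16..20  stride  (4B, 4-aligned); 20..21  channels  (1B, 1-aligned); 21..24  -- tail padding (3B); sizeof = 24, alignof = 8
0..2  ammo  (2B, 2-aligned)
2..8  -- padding (6B)
8..32  vx  (24B, 8-aligned)
32..40  cooldown  (8B, 8-aligned)
40..41  target  (1B, 1-aligned)
41..44  -- padding (3B)
44..48  score  (4B, 4-aligned)
48..56  z  (8B, 8-aligned)
56..65  state  (9B, 1-aligned)
65..72  -- tail padding (7B)
sizeof = 72, alignof = 8

72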